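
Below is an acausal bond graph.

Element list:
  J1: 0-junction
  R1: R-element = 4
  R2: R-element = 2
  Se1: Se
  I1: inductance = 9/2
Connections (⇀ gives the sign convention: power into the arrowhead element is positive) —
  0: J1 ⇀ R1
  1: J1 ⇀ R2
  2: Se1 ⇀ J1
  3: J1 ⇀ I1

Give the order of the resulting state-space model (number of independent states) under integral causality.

bond 2 stroke→J1  (Se1: effort source, stroke at far end)
bond 0 stroke→R1  (common-e at J1 fixed by 2)
bond 1 stroke→R2  (J1 effort already set via bond 2)
bond 3 stroke→I1  (J1: bond 2 brought effort, rest push out)

1  (I1 all integral)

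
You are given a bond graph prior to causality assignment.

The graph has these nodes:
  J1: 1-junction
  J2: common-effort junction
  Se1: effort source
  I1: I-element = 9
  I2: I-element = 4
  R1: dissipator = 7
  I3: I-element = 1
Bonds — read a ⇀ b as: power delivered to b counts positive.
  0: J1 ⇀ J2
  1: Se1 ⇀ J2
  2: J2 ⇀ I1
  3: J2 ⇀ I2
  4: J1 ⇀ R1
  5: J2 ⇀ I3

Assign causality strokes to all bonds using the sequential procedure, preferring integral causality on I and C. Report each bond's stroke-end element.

b1 →J2  (Se1: effort source, stroke at far end)
b0 →J1  (J2: bond 1 brought effort, rest push out)
b2 →I1  (J2: bond 1 brought effort, rest push out)
b3 →I2  (0-jn J2 has e-setter on 1)
b5 →I3  (J2 effort already set via bond 1)
b4 →R1  (J1 needs exactly one f-in)

bond 0 →J1
bond 1 →J2
bond 2 →I1
bond 3 →I2
bond 4 →R1
bond 5 →I3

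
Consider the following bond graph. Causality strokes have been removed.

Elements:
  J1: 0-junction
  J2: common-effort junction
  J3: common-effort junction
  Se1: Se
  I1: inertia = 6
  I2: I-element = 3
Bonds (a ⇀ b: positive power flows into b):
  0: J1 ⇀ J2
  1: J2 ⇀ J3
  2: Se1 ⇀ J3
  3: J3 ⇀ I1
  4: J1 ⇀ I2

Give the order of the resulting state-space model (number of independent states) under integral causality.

bond 2 stroke at J3  (Se1: effort source, stroke at far end)
bond 1 stroke at J2  (common-e at J3 fixed by 2)
bond 3 stroke at I1  (0-jn J3 has e-setter on 2)
bond 0 stroke at J1  (J2: bond 1 brought effort, rest push out)
bond 4 stroke at I2  (0-jn J1 has e-setter on 0)

2  (I1, I2 all integral)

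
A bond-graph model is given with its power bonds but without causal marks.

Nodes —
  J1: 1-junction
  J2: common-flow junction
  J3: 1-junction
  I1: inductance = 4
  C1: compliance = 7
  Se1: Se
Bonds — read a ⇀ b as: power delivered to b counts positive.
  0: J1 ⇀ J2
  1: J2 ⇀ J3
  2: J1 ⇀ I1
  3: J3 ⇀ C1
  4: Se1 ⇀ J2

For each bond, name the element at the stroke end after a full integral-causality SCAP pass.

#0 stroke→J1
#1 stroke→J2
#2 stroke→I1
#3 stroke→J3
#4 stroke→J2

β4 |J2  (source Se1 imposes e)
β2 |I1  (I1 outputs flow p/I1)
β0 |J1  (J1: bond 2 brought flow, rest push out)
β1 |J2  (J2: bond 0 brought flow, rest push out)
β3 |J3  (J3 flow already set via bond 1)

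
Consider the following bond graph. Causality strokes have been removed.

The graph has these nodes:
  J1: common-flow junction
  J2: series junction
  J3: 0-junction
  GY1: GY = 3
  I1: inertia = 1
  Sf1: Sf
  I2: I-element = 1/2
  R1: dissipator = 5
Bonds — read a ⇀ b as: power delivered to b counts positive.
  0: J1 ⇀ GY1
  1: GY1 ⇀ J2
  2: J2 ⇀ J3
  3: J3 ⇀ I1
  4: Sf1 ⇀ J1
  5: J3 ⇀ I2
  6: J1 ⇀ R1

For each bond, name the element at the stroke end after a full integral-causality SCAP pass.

#0 →J1
#1 →J2
#2 →J3
#3 →I1
#4 →Sf1
#5 →I2
#6 →J1

bond 4 |Sf1  (Sf1 fixes flow; stroke at Sf1)
bond 0 |J1  (J1: bond 4 brought flow, rest push out)
bond 6 |J1  (J1 flow already set via bond 4)
bond 1 |J2  (GY GY1: same side as bond 0)
bond 2 |J3  (only one flow-in slot at J2)
bond 3 |I1  (J3 effort already set via bond 2)
bond 5 |I2  (J3 effort already set via bond 2)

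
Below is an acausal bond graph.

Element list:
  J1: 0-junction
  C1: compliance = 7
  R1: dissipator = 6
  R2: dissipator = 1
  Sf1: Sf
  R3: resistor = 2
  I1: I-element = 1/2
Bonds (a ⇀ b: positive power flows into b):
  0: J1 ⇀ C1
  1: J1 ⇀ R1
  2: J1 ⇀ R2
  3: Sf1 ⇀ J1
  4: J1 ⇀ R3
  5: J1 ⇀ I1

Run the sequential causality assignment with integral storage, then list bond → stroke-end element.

β0 →J1
β1 →R1
β2 →R2
β3 →Sf1
β4 →R3
β5 →I1

β3 stroke at Sf1  (Sf1 (Sf) sets flow on bond)
β0 stroke at J1  (C1: C, integral causality)
β1 stroke at R1  (J1 effort already set via bond 0)
β2 stroke at R2  (common-e at J1 fixed by 0)
β4 stroke at R3  (J1: bond 0 brought effort, rest push out)
β5 stroke at I1  (common-e at J1 fixed by 0)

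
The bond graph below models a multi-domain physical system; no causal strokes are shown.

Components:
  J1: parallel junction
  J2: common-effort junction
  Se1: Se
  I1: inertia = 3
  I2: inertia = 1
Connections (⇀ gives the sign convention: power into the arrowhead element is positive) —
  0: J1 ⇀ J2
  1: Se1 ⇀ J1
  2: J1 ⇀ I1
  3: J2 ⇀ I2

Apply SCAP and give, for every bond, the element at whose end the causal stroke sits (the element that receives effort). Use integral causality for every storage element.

bond 1 |J1  (Se1 (Se) sets effort on bond)
bond 0 |J2  (J1 effort already set via bond 1)
bond 2 |I1  (0-jn J1 has e-setter on 1)
bond 3 |I2  (common-e at J2 fixed by 0)

#0 →J2
#1 →J1
#2 →I1
#3 →I2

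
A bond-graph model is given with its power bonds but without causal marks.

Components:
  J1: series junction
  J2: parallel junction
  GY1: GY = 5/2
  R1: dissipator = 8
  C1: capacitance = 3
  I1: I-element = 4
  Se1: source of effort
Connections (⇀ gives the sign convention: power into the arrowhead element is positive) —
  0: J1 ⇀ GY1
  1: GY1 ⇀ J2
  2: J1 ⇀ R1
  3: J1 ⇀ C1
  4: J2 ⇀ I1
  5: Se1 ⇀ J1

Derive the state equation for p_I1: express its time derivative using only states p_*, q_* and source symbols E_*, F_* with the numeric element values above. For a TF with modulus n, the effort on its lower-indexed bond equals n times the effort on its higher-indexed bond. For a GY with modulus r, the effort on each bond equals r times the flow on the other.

β5 |J1  (Se1: effort source, stroke at far end)
β3 |J1  (C1 outputs effort q/C1)
β4 |I1  (I1 outputs flow p/I1)
β1 |J2  (J2 needs exactly one e-in)
β0 |J1  (GY1 both-in/both-out from 1)
β2 |R1  (only one flow-in slot at J1)

dp_I1/dt = 5*E_Se1/16 - 25*p_I1/128 - 5*q_C1/48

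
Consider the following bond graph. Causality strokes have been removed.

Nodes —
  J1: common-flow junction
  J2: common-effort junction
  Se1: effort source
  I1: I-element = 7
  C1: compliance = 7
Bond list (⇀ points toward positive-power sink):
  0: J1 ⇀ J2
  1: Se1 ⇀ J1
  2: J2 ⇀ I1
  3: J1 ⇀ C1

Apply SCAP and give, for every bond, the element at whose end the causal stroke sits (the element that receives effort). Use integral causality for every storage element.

β1 stroke→J1  (Se1 (Se) sets effort on bond)
β2 stroke→I1  (I1 integral (f out))
β0 stroke→J2  (closing 0-jn rule on J2)
β3 stroke→J1  (1-jn J1 has f-setter on 0)

β0 stroke→J2
β1 stroke→J1
β2 stroke→I1
β3 stroke→J1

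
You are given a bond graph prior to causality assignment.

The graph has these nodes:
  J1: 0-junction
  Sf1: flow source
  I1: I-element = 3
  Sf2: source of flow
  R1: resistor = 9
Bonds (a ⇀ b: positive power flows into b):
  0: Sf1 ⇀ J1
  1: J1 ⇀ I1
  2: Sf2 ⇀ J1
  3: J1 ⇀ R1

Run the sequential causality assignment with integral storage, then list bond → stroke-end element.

b0 stroke at Sf1
b1 stroke at I1
b2 stroke at Sf2
b3 stroke at J1

β0 stroke→Sf1  (Sf1 fixes flow; stroke at Sf1)
β2 stroke→Sf2  (Sf2 (Sf) sets flow on bond)
β1 stroke→I1  (I1: I, integral causality)
β3 stroke→J1  (J1 needs exactly one e-in)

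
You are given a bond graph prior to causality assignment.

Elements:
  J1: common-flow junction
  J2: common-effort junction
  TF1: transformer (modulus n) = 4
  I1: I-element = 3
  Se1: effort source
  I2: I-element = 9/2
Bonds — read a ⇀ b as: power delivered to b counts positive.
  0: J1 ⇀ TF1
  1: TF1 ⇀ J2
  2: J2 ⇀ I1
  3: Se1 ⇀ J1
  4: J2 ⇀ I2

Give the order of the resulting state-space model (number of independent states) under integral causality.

2  (I1, I2 all integral)

b3 stroke→J1  (Se1: effort source, stroke at far end)
b0 stroke→TF1  (J1 needs exactly one f-in)
b1 stroke→J2  (through TF1, causality passes straight; one stroke at TF1)
b2 stroke→I1  (J2: bond 1 brought effort, rest push out)
b4 stroke→I2  (J2 effort already set via bond 1)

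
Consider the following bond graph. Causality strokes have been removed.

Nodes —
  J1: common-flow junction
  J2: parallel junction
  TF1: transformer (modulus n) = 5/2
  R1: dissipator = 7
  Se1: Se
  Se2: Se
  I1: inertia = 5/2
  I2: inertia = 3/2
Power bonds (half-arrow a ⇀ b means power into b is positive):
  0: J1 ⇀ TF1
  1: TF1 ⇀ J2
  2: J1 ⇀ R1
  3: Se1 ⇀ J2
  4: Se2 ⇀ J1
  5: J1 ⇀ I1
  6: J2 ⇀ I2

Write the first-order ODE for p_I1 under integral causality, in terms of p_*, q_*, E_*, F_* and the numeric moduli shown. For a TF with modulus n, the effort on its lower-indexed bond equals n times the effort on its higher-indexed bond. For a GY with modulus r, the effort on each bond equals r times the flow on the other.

dp_I1/dt = -5*E_Se1/2 + E_Se2 - 14*p_I1/5

b3 →J2  (Se1: effort source, stroke at far end)
b4 →J1  (Se2 (Se) sets effort on bond)
b1 →TF1  (J2 effort already set via bond 3)
b6 →I2  (J2: bond 3 brought effort, rest push out)
b0 →J1  (TF TF1: opposite of bond 1)
b5 →I1  (I1 integral (f out))
b2 →J1  (J1: bond 5 brought flow, rest push out)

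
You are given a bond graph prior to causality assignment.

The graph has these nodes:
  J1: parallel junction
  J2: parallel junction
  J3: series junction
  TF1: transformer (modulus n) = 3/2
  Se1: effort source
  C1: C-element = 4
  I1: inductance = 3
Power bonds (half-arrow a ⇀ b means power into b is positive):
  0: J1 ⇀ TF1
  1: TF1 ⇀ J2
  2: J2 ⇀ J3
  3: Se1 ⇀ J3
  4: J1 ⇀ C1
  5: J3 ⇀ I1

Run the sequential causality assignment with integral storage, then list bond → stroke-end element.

bond 0 →TF1
bond 1 →J2
bond 2 →J3
bond 3 →J3
bond 4 →J1
bond 5 →I1

bond 3 stroke→J3  (Se1 (Se) sets effort on bond)
bond 4 stroke→J1  (prefer integral on C1)
bond 0 stroke→TF1  (J1: bond 4 brought effort, rest push out)
bond 1 stroke→J2  (TF TF1: opposite of bond 0)
bond 2 stroke→J3  (common-e at J2 fixed by 1)
bond 5 stroke→I1  (closing 1-jn rule on J3)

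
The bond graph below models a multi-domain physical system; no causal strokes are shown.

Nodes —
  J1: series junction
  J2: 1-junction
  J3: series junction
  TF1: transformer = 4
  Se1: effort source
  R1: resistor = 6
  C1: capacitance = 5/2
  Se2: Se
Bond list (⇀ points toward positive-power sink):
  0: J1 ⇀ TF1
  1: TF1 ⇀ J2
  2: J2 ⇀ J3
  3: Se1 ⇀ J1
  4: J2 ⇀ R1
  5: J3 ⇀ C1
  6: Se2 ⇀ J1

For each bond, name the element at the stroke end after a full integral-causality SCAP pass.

β3 stroke at J1  (Se1 fixes effort; stroke away)
β6 stroke at J1  (Se2 (Se) sets effort on bond)
β0 stroke at TF1  (J1 needs exactly one f-in)
β1 stroke at J2  (through TF1, causality passes straight; one stroke at TF1)
β5 stroke at J3  (C1 outputs effort q/C1)
β2 stroke at J2  (closing 1-jn rule on J3)
β4 stroke at R1  (J2: last free bond brings flow in)

b0 stroke at TF1
b1 stroke at J2
b2 stroke at J2
b3 stroke at J1
b4 stroke at R1
b5 stroke at J3
b6 stroke at J1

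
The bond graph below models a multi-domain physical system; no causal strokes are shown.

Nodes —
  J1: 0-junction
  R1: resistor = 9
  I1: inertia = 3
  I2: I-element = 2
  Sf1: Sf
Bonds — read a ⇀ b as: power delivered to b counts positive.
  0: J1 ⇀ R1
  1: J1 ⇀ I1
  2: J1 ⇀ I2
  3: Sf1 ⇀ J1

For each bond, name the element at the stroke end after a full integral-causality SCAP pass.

bond 0 →J1
bond 1 →I1
bond 2 →I2
bond 3 →Sf1

b3 stroke→Sf1  (Sf1: flow source, stroke at near end)
b1 stroke→I1  (I1: I, integral causality)
b2 stroke→I2  (prefer integral on I2)
b0 stroke→J1  (J1: last free bond brings effort in)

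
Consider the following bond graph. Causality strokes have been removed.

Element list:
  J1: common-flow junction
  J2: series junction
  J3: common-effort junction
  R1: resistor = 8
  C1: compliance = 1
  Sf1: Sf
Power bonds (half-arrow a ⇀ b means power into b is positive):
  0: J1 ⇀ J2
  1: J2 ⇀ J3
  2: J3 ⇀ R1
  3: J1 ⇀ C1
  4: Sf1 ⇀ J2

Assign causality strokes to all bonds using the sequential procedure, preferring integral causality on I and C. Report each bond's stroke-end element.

β4 stroke→Sf1  (source Sf1 imposes f)
β0 stroke→J2  (common-f at J2 fixed by 4)
β1 stroke→J2  (J2: bond 4 brought flow, rest push out)
β2 stroke→J3  (closing 0-jn rule on J3)
β3 stroke→J1  (common-f at J1 fixed by 0)

β0 →J2
β1 →J2
β2 →J3
β3 →J1
β4 →Sf1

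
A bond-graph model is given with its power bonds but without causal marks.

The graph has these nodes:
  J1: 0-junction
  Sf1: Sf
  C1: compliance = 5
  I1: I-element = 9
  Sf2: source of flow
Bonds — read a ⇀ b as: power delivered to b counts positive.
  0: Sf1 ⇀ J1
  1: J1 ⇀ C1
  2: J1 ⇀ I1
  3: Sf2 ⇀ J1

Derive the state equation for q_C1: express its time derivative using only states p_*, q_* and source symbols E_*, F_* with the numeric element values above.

b0 →Sf1  (source Sf1 imposes f)
b3 →Sf2  (Sf2: flow source, stroke at near end)
b1 →J1  (prefer integral on C1)
b2 →I1  (J1: bond 1 brought effort, rest push out)

dq_C1/dt = F_Sf1 + F_Sf2 - p_I1/9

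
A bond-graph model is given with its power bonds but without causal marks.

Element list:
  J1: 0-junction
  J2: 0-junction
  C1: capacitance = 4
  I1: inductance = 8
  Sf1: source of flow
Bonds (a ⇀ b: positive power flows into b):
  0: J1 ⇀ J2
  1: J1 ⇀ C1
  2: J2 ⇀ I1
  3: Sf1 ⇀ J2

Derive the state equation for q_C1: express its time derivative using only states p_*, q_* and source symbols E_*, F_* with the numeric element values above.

#3 stroke at Sf1  (Sf1 fixes flow; stroke at Sf1)
#1 stroke at J1  (C1 integral (e out))
#0 stroke at J2  (J1: bond 1 brought effort, rest push out)
#2 stroke at I1  (common-e at J2 fixed by 0)

dq_C1/dt = F_Sf1 - p_I1/8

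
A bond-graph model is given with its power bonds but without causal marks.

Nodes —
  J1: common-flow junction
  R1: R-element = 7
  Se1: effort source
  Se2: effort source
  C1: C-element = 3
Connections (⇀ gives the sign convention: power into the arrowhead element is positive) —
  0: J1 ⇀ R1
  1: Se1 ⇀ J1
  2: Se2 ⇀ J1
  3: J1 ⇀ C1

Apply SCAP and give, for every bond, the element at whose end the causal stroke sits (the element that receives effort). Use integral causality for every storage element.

b1 |J1  (Se1: effort source, stroke at far end)
b2 |J1  (Se2 fixes effort; stroke away)
b3 |J1  (C1 integral (e out))
b0 |R1  (only one flow-in slot at J1)

b0 stroke→R1
b1 stroke→J1
b2 stroke→J1
b3 stroke→J1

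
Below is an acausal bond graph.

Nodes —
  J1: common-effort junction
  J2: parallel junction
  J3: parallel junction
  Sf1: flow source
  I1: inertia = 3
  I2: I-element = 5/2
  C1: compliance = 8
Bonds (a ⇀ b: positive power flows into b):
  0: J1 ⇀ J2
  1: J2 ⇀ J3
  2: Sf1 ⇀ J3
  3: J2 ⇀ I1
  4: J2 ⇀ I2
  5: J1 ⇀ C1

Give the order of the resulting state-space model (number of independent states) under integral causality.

3  (C1, I1, I2 all integral)

bond 2 |Sf1  (Sf1 (Sf) sets flow on bond)
bond 1 |J3  (J3 needs exactly one e-in)
bond 3 |I1  (I1 integral (f out))
bond 4 |I2  (I2 integral (f out))
bond 0 |J2  (only one effort-in slot at J2)
bond 5 |J1  (only one effort-in slot at J1)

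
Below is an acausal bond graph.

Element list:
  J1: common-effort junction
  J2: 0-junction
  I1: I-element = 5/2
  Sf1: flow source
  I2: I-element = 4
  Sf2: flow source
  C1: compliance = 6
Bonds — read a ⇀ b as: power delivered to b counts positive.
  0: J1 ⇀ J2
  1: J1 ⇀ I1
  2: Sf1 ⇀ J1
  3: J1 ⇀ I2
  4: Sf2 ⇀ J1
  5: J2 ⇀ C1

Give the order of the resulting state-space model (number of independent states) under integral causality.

b2 |Sf1  (Sf1 fixes flow; stroke at Sf1)
b4 |Sf2  (Sf2 (Sf) sets flow on bond)
b1 |I1  (prefer integral on I1)
b3 |I2  (I2: I, integral causality)
b0 |J1  (closing 0-jn rule on J1)
b5 |J2  (only one effort-in slot at J2)

3  (C1, I1, I2 all integral)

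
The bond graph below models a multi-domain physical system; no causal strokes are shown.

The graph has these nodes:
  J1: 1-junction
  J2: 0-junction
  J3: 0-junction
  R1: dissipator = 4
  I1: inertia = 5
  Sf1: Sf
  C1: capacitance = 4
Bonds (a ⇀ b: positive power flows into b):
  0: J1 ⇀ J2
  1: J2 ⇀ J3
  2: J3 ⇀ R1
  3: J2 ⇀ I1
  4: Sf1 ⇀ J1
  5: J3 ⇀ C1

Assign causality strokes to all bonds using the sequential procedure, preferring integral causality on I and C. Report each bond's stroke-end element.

bond 4 →Sf1  (Sf1 fixes flow; stroke at Sf1)
bond 0 →J1  (J1: bond 4 brought flow, rest push out)
bond 3 →I1  (I1 integral (f out))
bond 1 →J2  (closing 0-jn rule on J2)
bond 5 →J3  (C1 outputs effort q/C1)
bond 2 →R1  (J3: bond 5 brought effort, rest push out)

β0 →J1
β1 →J2
β2 →R1
β3 →I1
β4 →Sf1
β5 →J3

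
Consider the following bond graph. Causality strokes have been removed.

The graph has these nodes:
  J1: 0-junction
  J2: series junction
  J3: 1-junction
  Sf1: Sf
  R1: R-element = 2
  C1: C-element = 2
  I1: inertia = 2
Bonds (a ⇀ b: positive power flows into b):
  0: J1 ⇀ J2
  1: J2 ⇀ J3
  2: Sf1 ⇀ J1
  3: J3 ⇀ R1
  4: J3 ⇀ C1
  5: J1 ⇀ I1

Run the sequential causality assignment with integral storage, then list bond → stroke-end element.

β0 stroke at J1
β1 stroke at J2
β2 stroke at Sf1
β3 stroke at J3
β4 stroke at J3
β5 stroke at I1

b2 →Sf1  (Sf1 (Sf) sets flow on bond)
b4 →J3  (prefer integral on C1)
b5 →I1  (prefer integral on I1)
b0 →J1  (only one effort-in slot at J1)
b1 →J2  (J2: bond 0 brought flow, rest push out)
b3 →J3  (1-jn J3 has f-setter on 1)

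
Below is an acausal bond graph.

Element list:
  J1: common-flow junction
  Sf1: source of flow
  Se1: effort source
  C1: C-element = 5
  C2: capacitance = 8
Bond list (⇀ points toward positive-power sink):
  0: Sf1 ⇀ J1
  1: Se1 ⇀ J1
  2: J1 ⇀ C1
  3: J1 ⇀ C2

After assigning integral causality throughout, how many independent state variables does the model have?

2  (C1, C2 all integral)

bond 0 stroke→Sf1  (Sf1 fixes flow; stroke at Sf1)
bond 1 stroke→J1  (Se1 (Se) sets effort on bond)
bond 2 stroke→J1  (1-jn J1 has f-setter on 0)
bond 3 stroke→J1  (common-f at J1 fixed by 0)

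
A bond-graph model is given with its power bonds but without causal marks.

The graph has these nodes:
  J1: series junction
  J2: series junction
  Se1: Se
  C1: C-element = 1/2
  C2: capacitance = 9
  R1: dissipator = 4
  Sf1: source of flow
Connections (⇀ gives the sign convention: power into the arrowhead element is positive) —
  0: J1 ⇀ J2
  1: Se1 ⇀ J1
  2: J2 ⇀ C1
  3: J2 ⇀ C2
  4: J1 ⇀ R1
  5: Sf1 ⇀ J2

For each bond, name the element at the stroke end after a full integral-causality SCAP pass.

bond 0 |J2
bond 1 |J1
bond 2 |J2
bond 3 |J2
bond 4 |J1
bond 5 |Sf1

β1 →J1  (Se1 (Se) sets effort on bond)
β5 →Sf1  (source Sf1 imposes f)
β0 →J2  (common-f at J2 fixed by 5)
β2 →J2  (common-f at J2 fixed by 5)
β3 →J2  (1-jn J2 has f-setter on 5)
β4 →J1  (J1 flow already set via bond 0)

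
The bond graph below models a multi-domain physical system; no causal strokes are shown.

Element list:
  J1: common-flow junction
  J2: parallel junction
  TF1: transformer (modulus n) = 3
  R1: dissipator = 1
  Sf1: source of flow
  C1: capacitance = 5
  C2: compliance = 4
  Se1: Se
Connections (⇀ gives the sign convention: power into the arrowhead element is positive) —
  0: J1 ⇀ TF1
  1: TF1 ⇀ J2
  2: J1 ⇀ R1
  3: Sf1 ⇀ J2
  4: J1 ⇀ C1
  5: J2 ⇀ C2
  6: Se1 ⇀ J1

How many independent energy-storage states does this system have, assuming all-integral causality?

β3 →Sf1  (Sf1 fixes flow; stroke at Sf1)
β6 →J1  (Se1 fixes effort; stroke away)
β4 →J1  (C1 integral (e out))
β5 →J2  (prefer integral on C2)
β1 →TF1  (common-e at J2 fixed by 5)
β0 →J1  (TF TF1: opposite of bond 1)
β2 →R1  (J1 needs exactly one f-in)

2  (C1, C2 all integral)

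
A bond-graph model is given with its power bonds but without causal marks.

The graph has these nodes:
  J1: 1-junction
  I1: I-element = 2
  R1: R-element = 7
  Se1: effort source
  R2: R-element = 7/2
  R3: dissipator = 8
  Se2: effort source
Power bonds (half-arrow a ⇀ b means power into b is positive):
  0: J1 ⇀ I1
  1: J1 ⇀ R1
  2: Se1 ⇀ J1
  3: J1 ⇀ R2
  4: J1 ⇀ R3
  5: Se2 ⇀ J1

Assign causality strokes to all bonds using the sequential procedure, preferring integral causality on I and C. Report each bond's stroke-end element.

β2 →J1  (Se1: effort source, stroke at far end)
β5 →J1  (Se2 (Se) sets effort on bond)
β0 →I1  (prefer integral on I1)
β1 →J1  (common-f at J1 fixed by 0)
β3 →J1  (common-f at J1 fixed by 0)
β4 →J1  (1-jn J1 has f-setter on 0)

b0 |I1
b1 |J1
b2 |J1
b3 |J1
b4 |J1
b5 |J1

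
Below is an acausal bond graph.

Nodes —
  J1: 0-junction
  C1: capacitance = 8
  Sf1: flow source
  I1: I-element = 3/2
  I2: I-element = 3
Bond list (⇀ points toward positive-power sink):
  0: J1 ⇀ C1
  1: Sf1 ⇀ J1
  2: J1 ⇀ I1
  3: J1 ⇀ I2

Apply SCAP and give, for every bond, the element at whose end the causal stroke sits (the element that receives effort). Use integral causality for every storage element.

b0 |J1
b1 |Sf1
b2 |I1
b3 |I2

β1 stroke→Sf1  (Sf1: flow source, stroke at near end)
β0 stroke→J1  (prefer integral on C1)
β2 stroke→I1  (0-jn J1 has e-setter on 0)
β3 stroke→I2  (common-e at J1 fixed by 0)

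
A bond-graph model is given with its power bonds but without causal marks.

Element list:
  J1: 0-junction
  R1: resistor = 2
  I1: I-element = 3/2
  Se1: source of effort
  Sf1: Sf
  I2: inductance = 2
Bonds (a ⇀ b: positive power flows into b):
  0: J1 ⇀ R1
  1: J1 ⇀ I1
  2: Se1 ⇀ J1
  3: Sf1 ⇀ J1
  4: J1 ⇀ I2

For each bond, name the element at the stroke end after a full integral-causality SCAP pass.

#0 |R1
#1 |I1
#2 |J1
#3 |Sf1
#4 |I2

#2 →J1  (source Se1 imposes e)
#3 →Sf1  (Sf1 (Sf) sets flow on bond)
#0 →R1  (0-jn J1 has e-setter on 2)
#1 →I1  (0-jn J1 has e-setter on 2)
#4 →I2  (J1 effort already set via bond 2)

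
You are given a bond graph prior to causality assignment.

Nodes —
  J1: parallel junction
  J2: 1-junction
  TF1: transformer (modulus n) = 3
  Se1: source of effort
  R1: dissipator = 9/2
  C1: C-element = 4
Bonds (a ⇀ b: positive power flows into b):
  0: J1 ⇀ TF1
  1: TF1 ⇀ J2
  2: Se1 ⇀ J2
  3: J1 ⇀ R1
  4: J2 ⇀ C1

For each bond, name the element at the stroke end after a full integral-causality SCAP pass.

b2 stroke→J2  (Se1 (Se) sets effort on bond)
b4 stroke→J2  (C1: C, integral causality)
b1 stroke→TF1  (only one flow-in slot at J2)
b0 stroke→J1  (TF TF1: opposite of bond 1)
b3 stroke→R1  (common-e at J1 fixed by 0)

#0 stroke at J1
#1 stroke at TF1
#2 stroke at J2
#3 stroke at R1
#4 stroke at J2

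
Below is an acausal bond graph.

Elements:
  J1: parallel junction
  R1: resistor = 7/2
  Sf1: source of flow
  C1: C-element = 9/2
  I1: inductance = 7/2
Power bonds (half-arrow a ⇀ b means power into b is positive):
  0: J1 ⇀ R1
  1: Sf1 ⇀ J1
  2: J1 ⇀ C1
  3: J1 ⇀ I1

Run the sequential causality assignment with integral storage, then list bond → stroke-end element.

β0 |R1
β1 |Sf1
β2 |J1
β3 |I1

bond 1 →Sf1  (Sf1 (Sf) sets flow on bond)
bond 2 →J1  (prefer integral on C1)
bond 0 →R1  (common-e at J1 fixed by 2)
bond 3 →I1  (J1: bond 2 brought effort, rest push out)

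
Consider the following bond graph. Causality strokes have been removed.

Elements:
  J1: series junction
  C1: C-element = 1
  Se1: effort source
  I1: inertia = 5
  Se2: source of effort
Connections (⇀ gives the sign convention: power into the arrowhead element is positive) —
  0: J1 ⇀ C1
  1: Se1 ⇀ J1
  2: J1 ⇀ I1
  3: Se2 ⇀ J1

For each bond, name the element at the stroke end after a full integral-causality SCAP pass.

β1 stroke at J1  (Se1 (Se) sets effort on bond)
β3 stroke at J1  (Se2 fixes effort; stroke away)
β0 stroke at J1  (C1: C, integral causality)
β2 stroke at I1  (J1 needs exactly one f-in)

β0 |J1
β1 |J1
β2 |I1
β3 |J1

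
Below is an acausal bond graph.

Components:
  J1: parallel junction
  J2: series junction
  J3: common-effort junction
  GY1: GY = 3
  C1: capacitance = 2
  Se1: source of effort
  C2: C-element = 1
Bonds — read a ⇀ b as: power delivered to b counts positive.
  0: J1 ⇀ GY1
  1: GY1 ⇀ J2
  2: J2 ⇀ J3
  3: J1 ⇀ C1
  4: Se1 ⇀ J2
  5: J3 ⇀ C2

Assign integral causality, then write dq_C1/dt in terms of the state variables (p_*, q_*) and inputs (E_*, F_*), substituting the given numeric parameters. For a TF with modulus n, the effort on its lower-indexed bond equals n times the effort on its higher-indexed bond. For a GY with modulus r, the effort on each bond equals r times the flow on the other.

#4 |J2  (Se1 (Se) sets effort on bond)
#3 |J1  (C1 integral (e out))
#0 |GY1  (0-jn J1 has e-setter on 3)
#1 |GY1  (GY1: gyrator matches bond 0)
#2 |J2  (1-jn J2 has f-setter on 1)
#5 |J3  (J3 needs exactly one e-in)

dq_C1/dt = E_Se1/3 - q_C2/3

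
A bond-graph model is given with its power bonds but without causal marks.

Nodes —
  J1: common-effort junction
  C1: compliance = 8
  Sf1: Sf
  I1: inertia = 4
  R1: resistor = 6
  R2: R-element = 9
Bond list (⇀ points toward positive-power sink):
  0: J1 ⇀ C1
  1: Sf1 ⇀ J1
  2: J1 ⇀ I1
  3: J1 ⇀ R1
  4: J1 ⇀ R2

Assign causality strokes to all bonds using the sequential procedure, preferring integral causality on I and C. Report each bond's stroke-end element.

bond 1 →Sf1  (source Sf1 imposes f)
bond 0 →J1  (prefer integral on C1)
bond 2 →I1  (J1: bond 0 brought effort, rest push out)
bond 3 →R1  (J1: bond 0 brought effort, rest push out)
bond 4 →R2  (0-jn J1 has e-setter on 0)

β0 →J1
β1 →Sf1
β2 →I1
β3 →R1
β4 →R2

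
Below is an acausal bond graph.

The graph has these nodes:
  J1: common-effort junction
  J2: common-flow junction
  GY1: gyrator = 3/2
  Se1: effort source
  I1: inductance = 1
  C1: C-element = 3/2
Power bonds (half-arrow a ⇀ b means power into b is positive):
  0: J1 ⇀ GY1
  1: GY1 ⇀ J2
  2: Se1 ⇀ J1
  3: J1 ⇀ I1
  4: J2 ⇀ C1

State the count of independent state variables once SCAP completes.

2  (C1, I1 all integral)

b2 stroke at J1  (source Se1 imposes e)
b0 stroke at GY1  (J1: bond 2 brought effort, rest push out)
b3 stroke at I1  (0-jn J1 has e-setter on 2)
b1 stroke at GY1  (GY1 both-in/both-out from 0)
b4 stroke at J2  (J2: bond 1 brought flow, rest push out)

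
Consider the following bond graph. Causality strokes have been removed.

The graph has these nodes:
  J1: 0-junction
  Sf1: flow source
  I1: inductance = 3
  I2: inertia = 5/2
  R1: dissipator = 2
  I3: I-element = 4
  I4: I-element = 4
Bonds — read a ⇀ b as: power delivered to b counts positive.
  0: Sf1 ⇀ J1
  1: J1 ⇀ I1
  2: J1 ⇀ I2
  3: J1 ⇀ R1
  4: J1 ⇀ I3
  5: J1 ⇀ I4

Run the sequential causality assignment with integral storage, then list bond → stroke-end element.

β0 →Sf1  (Sf1: flow source, stroke at near end)
β1 →I1  (I1 outputs flow p/I1)
β2 →I2  (I2 outputs flow p/I2)
β4 →I3  (I3: I, integral causality)
β5 →I4  (prefer integral on I4)
β3 →J1  (J1: last free bond brings effort in)

bond 0 |Sf1
bond 1 |I1
bond 2 |I2
bond 3 |J1
bond 4 |I3
bond 5 |I4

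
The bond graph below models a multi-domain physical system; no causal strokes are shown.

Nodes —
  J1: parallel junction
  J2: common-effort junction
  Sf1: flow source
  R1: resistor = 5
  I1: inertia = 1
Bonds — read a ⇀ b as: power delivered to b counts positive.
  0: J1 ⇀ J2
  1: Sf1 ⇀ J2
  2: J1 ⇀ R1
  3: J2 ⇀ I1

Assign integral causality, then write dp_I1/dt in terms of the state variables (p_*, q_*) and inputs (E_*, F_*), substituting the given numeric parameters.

bond 1 →Sf1  (Sf1: flow source, stroke at near end)
bond 3 →I1  (I1: I, integral causality)
bond 0 →J2  (only one effort-in slot at J2)
bond 2 →J1  (J1: last free bond brings effort in)

dp_I1/dt = 5*F_Sf1 - 5*p_I1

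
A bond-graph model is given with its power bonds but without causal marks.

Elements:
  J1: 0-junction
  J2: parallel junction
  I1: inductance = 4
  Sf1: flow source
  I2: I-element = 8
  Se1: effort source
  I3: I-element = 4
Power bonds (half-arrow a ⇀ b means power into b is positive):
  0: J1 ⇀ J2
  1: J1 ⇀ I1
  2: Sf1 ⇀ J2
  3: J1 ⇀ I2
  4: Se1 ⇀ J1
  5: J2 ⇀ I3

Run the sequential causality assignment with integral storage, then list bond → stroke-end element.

b2 stroke at Sf1  (Sf1: flow source, stroke at near end)
b4 stroke at J1  (Se1 fixes effort; stroke away)
b0 stroke at J2  (common-e at J1 fixed by 4)
b1 stroke at I1  (J1: bond 4 brought effort, rest push out)
b3 stroke at I2  (0-jn J1 has e-setter on 4)
b5 stroke at I3  (0-jn J2 has e-setter on 0)

bond 0 stroke at J2
bond 1 stroke at I1
bond 2 stroke at Sf1
bond 3 stroke at I2
bond 4 stroke at J1
bond 5 stroke at I3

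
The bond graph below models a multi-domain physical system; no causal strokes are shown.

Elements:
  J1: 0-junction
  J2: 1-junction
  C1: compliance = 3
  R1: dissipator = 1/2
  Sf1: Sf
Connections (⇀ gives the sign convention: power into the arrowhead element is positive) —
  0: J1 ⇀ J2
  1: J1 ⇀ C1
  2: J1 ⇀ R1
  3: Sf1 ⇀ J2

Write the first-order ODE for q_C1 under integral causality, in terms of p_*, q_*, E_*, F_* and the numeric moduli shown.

dq_C1/dt = -F_Sf1 - 2*q_C1/3

b3 →Sf1  (Sf1 (Sf) sets flow on bond)
b0 →J2  (common-f at J2 fixed by 3)
b1 →J1  (C1 outputs effort q/C1)
b2 →R1  (J1: bond 1 brought effort, rest push out)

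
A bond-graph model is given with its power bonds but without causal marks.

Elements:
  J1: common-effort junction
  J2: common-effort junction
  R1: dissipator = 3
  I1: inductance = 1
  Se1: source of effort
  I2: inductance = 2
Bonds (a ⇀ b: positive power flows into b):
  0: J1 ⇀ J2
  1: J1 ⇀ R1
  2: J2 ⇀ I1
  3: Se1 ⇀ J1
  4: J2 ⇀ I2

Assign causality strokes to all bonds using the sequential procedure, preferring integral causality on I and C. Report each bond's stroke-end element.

bond 3 stroke→J1  (Se1 fixes effort; stroke away)
bond 0 stroke→J2  (J1: bond 3 brought effort, rest push out)
bond 1 stroke→R1  (common-e at J1 fixed by 3)
bond 2 stroke→I1  (J2 effort already set via bond 0)
bond 4 stroke→I2  (J2: bond 0 brought effort, rest push out)

bond 0 |J2
bond 1 |R1
bond 2 |I1
bond 3 |J1
bond 4 |I2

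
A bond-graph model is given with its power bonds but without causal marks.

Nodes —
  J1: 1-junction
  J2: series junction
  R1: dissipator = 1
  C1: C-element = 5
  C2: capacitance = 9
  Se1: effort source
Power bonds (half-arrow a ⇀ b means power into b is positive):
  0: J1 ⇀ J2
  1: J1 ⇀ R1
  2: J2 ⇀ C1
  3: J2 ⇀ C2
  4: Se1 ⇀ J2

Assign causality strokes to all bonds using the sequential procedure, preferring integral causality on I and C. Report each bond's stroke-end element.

b0 |J1
b1 |R1
b2 |J2
b3 |J2
b4 |J2

bond 4 stroke→J2  (Se1: effort source, stroke at far end)
bond 2 stroke→J2  (C1 integral (e out))
bond 3 stroke→J2  (C2 integral (e out))
bond 0 stroke→J1  (J2: last free bond brings flow in)
bond 1 stroke→R1  (closing 1-jn rule on J1)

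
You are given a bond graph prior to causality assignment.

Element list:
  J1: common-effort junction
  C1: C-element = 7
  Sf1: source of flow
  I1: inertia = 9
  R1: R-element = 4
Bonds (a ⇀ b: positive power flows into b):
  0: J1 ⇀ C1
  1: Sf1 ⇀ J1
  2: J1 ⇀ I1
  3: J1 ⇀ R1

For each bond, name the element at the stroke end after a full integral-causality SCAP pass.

bond 1 stroke→Sf1  (Sf1 fixes flow; stroke at Sf1)
bond 0 stroke→J1  (C1 integral (e out))
bond 2 stroke→I1  (0-jn J1 has e-setter on 0)
bond 3 stroke→R1  (common-e at J1 fixed by 0)

#0 stroke→J1
#1 stroke→Sf1
#2 stroke→I1
#3 stroke→R1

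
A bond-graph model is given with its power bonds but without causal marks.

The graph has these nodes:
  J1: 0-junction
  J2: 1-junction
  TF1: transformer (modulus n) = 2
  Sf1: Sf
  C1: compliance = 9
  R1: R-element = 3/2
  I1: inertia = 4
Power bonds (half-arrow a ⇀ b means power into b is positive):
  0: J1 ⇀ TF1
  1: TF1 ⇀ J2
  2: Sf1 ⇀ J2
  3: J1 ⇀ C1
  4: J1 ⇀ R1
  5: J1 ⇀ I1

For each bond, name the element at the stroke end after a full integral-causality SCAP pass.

b2 |Sf1  (source Sf1 imposes f)
b1 |J2  (J2 flow already set via bond 2)
b0 |TF1  (TF TF1: opposite of bond 1)
b3 |J1  (C1: C, integral causality)
b4 |R1  (J1: bond 3 brought effort, rest push out)
b5 |I1  (common-e at J1 fixed by 3)

b0 stroke at TF1
b1 stroke at J2
b2 stroke at Sf1
b3 stroke at J1
b4 stroke at R1
b5 stroke at I1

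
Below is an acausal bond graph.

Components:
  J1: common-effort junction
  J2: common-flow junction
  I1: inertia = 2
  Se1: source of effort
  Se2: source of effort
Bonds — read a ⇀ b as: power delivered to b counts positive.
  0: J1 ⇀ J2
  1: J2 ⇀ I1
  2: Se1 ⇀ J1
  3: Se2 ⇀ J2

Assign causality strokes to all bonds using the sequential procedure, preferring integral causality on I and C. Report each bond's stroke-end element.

#2 stroke→J1  (Se1: effort source, stroke at far end)
#3 stroke→J2  (source Se2 imposes e)
#0 stroke→J2  (0-jn J1 has e-setter on 2)
#1 stroke→I1  (J2 needs exactly one f-in)

β0 |J2
β1 |I1
β2 |J1
β3 |J2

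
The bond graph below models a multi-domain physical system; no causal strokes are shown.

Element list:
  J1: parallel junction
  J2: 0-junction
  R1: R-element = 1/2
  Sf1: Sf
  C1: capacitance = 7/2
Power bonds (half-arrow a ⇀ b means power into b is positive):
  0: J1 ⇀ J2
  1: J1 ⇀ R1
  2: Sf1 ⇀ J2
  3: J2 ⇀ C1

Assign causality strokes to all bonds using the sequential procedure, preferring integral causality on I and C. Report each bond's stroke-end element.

bond 0 →J1
bond 1 →R1
bond 2 →Sf1
bond 3 →J2

#2 stroke at Sf1  (Sf1 (Sf) sets flow on bond)
#3 stroke at J2  (C1: C, integral causality)
#0 stroke at J1  (J2: bond 3 brought effort, rest push out)
#1 stroke at R1  (J1: bond 0 brought effort, rest push out)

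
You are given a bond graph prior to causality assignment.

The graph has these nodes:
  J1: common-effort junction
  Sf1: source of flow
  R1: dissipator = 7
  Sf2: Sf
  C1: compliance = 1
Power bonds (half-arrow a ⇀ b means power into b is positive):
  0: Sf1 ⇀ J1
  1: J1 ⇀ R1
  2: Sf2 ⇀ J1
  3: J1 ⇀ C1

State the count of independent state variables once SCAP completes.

1  (C1 all integral)

#0 stroke→Sf1  (Sf1: flow source, stroke at near end)
#2 stroke→Sf2  (Sf2 fixes flow; stroke at Sf2)
#3 stroke→J1  (prefer integral on C1)
#1 stroke→R1  (common-e at J1 fixed by 3)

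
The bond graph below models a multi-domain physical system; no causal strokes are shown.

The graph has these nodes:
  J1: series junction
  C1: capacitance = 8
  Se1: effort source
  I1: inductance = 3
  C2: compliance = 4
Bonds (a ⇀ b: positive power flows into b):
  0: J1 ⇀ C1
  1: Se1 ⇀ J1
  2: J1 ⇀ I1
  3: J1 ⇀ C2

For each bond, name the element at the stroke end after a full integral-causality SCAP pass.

b1 →J1  (Se1: effort source, stroke at far end)
b0 →J1  (prefer integral on C1)
b2 →I1  (I1 integral (f out))
b3 →J1  (1-jn J1 has f-setter on 2)

bond 0 |J1
bond 1 |J1
bond 2 |I1
bond 3 |J1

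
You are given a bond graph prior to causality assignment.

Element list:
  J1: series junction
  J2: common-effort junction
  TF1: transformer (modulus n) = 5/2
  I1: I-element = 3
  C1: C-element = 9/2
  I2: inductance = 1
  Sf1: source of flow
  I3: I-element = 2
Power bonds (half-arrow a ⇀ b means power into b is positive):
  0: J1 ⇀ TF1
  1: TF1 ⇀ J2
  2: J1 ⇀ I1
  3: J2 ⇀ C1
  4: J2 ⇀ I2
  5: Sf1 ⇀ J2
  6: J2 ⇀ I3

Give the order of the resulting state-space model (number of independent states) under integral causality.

4  (C1, I1, I2, I3 all integral)

β5 →Sf1  (source Sf1 imposes f)
β2 →I1  (I1 outputs flow p/I1)
β0 →J1  (1-jn J1 has f-setter on 2)
β1 →TF1  (TF1: transformer flips bond 0)
β3 →J2  (prefer integral on C1)
β4 →I2  (0-jn J2 has e-setter on 3)
β6 →I3  (J2: bond 3 brought effort, rest push out)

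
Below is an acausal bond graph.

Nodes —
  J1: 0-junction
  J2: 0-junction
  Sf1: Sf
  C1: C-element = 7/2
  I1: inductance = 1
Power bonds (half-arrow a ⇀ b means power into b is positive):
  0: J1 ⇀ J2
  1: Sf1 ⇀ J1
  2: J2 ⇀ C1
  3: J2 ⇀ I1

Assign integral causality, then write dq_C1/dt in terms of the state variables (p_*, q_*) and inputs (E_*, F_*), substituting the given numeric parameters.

dq_C1/dt = F_Sf1 - p_I1

β1 stroke→Sf1  (Sf1 (Sf) sets flow on bond)
β0 stroke→J1  (closing 0-jn rule on J1)
β2 stroke→J2  (C1 integral (e out))
β3 stroke→I1  (J2 effort already set via bond 2)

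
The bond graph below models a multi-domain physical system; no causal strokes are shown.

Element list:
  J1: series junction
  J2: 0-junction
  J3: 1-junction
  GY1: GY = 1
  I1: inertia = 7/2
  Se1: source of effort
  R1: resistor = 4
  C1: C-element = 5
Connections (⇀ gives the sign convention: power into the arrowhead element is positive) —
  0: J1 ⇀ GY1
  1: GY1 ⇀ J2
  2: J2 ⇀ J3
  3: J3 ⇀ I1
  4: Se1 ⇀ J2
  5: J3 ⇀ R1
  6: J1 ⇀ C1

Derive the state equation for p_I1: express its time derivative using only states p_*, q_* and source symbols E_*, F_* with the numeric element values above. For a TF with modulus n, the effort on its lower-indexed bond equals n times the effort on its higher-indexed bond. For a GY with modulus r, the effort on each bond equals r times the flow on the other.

dp_I1/dt = E_Se1 - 8*p_I1/7

β4 →J2  (Se1: effort source, stroke at far end)
β1 →GY1  (J2: bond 4 brought effort, rest push out)
β2 →J3  (J2: bond 4 brought effort, rest push out)
β0 →GY1  (GY1 both-in/both-out from 1)
β6 →J1  (J1 flow already set via bond 0)
β3 →I1  (I1 integral (f out))
β5 →J3  (J3: bond 3 brought flow, rest push out)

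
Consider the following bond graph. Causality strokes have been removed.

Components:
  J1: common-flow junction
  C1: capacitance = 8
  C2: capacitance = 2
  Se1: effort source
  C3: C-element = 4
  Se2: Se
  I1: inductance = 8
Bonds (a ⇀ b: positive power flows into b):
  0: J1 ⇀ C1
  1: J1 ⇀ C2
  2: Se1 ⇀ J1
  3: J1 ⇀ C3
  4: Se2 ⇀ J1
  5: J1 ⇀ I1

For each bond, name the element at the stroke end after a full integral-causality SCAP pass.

bond 2 →J1  (Se1 (Se) sets effort on bond)
bond 4 →J1  (Se2 fixes effort; stroke away)
bond 0 →J1  (C1 outputs effort q/C1)
bond 1 →J1  (C2: C, integral causality)
bond 3 →J1  (C3 outputs effort q/C3)
bond 5 →I1  (J1 needs exactly one f-in)

bond 0 →J1
bond 1 →J1
bond 2 →J1
bond 3 →J1
bond 4 →J1
bond 5 →I1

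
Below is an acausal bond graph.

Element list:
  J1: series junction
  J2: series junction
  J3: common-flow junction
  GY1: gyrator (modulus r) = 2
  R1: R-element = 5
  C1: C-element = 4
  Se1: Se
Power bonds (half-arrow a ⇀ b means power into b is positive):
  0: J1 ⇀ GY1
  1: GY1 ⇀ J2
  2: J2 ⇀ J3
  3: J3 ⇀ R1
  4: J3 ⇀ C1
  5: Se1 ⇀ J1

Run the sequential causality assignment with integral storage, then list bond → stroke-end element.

β0 →GY1
β1 →GY1
β2 →J2
β3 →J3
β4 →J3
β5 →J1

b5 stroke→J1  (source Se1 imposes e)
b0 stroke→GY1  (J1: last free bond brings flow in)
b1 stroke→GY1  (GY1: gyrator matches bond 0)
b2 stroke→J2  (1-jn J2 has f-setter on 1)
b3 stroke→J3  (1-jn J3 has f-setter on 2)
b4 stroke→J3  (1-jn J3 has f-setter on 2)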